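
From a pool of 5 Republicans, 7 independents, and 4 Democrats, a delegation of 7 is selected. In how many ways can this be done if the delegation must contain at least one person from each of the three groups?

10283

With no constraint there are C(16,7) = 11440 possible selections.
Selections missing a whole group: no Republicans → C(11,7) = 330; no independents → C(9,7) = 36; no Democrats → C(12,7) = 792.
Add back selections omitting two groups (i.e. drawn from a single group): C(5,7) + C(7,7) + C(4,7) = 1.
By inclusion–exclusion: 11440 − 1158 + 1 = 10283.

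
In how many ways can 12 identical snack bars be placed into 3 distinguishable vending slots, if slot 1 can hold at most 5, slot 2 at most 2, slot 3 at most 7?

Ignoring the caps, the number of non-negative solutions to x_1+…+x_3 = 12 is C(14,2) = 91.
Subtract solutions that violate a single cap (substitute x_i' = x_i − (cap_i+1)): x_1 ≥ 6 gives C(8,2) = 28; x_2 ≥ 3 gives C(11,2) = 55; x_3 ≥ 8 gives C(6,2) = 15. Together 98.
Add back pairs where two caps are both exceeded: 10 + 0 + 3 = 13.
By inclusion–exclusion the count is 91 − 98 + 13 = 6.

6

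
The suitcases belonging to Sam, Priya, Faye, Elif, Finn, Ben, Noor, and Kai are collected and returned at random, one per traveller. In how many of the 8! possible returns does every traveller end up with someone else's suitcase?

14833

This is the derangement count D_8: permutations of 8 items with no fixed point.
By inclusion–exclusion this is Σ_{j=0}^{8} (−1)^j C(8,j)·(8−j)!.
Computing: 40320 − 40320 + 20160 − 6720 + 1680 − 336 + 56 − 8 + 1 = 14833.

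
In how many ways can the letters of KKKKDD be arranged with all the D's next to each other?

5

Treat the 2 copies of D as a single block. The multiset to arrange is then {DD, K, K, K, K}, 5 items in all.
That gives (5)!/(4!) = 5 arrangements.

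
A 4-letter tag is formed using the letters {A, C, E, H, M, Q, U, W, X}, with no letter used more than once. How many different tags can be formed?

3024

This is a permutation of 4 out of 9: P(9,4) = 9!/5!.
That product is 9 × 8 × 7 × 6 = 3024.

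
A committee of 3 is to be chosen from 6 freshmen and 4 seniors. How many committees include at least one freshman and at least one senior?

With no constraint there are C(10,3) = 120 possible selections.
Selections missing a whole group: no freshmen → C(4,3) = 4; no seniors → C(6,3) = 20.
Both groups omitted at once is impossible, so 120 − 24 = 96.

96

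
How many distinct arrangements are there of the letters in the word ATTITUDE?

Letter multiplicities in ATTITUDE: A×1, D×1, E×1, I×1, T×3, U×1.
The number of distinct arrangements is 8!/(3!) = 40320/6 = 6720.

6720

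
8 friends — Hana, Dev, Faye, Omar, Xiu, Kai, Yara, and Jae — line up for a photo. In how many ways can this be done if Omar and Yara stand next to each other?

10080

Treat {Omar, Yara} as a single unit. There are 7 units to order, and the pair itself can be ordered 2 ways.
So the count is 2·(7)! = 10080.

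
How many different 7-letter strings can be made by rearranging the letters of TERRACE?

1260

Letter multiplicities in TERRACE: A×1, C×1, E×2, R×2, T×1.
So there are 7! / (2!·2!) = 1260 distinguishable arrangements.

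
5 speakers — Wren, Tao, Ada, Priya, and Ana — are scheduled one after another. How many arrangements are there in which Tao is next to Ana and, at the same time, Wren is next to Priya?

24

Treat {Tao,Ana} as one block (2 orders) and {Wren,Priya} as another (2 orders).
That leaves 3 units to arrange: 2 × 2 × 3! = 4 × 6 = 24.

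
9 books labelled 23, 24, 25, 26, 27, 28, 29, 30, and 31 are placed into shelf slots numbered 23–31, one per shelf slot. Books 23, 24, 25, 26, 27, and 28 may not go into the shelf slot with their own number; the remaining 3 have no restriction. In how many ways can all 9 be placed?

Let Aᵢ (for 23 ≤ i ≤ 28) be the placements that put book i in its forbidden shelf slot. Any j of these fix j positions, leaving (9−j)! ways to fill the rest, and there are C(6,j) ways to pick which j.
By inclusion–exclusion, the number of valid placements is Σ_{j=0}^{6} (−1)^j C(6,j)·(9−j)!.
Computing: 362880 − 241920 + 75600 − 14400 + 1800 − 144 + 6 = 183822.

183822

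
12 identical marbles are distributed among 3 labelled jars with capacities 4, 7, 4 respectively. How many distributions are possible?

Ignoring the caps, the number of non-negative solutions to x_1+…+x_3 = 12 is C(14,2) = 91.
Subtract solutions that violate a single cap (substitute x_i' = x_i − (cap_i+1)): x_1 ≥ 5 gives C(9,2) = 36; x_2 ≥ 8 gives C(6,2) = 15; x_3 ≥ 5 gives C(9,2) = 36. Together 87.
Add back pairs where two caps are both exceeded: 0 + 6 + 0 = 6.
By inclusion–exclusion the count is 91 − 87 + 6 = 10.

10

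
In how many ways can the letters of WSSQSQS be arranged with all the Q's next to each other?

30

Treat the 2 copies of Q as a single block. The multiset to arrange is then {QQ, S, S, S, S, W}, 6 items in all.
That gives (6)!/(4!) = 30 arrangements.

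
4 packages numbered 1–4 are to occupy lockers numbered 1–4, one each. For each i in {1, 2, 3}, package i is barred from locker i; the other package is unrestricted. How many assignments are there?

11

Let Aᵢ (for i ∈ {1, 2, 3}) be the placements that put package i in its forbidden locker. Any j of these fix j positions, leaving (4−j)! ways to fill the rest, and there are C(3,j) ways to pick which j.
By inclusion–exclusion, the number of valid placements is Σ_{j=0}^{3} (−1)^j C(3,j)·(4−j)!.
Computing: 24 − 18 + 6 − 1 = 11.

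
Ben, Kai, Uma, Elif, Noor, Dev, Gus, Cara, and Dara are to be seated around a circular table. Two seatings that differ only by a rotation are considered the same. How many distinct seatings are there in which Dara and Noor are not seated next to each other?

All circular seatings of 9 people number (8)! = 40320.
Those with Dara next to Noor: fuse the pair into one unit and seat 8 units around a circle — 2·(7)! = 10080.
Subtracting, 40320 − 10080 = 30240.

30240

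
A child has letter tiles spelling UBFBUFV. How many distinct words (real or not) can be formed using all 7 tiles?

The 7 letters of UBFBUFV have repeats: B appearing twice, F appearing twice, and U appearing twice.
Dividing 7! = 5040 by 2!·2!·2! = 8 for the repeated letters gives 630.

630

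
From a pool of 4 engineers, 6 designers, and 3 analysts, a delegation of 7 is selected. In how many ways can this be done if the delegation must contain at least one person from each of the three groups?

1559

With no constraint there are C(13,7) = 1716 possible selections.
Selections missing a whole group: no engineers → C(9,7) = 36; no designers → C(7,7) = 1; no analysts → C(10,7) = 120.
Add back selections omitting two groups (i.e. drawn from a single group): C(4,7) + C(6,7) + C(3,7) = 0.
By inclusion–exclusion: 1716 − 157 + 0 = 1559.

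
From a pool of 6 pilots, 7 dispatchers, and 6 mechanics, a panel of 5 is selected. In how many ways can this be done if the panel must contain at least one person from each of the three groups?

Unrestricted: C(19,5) = 11628 ways to pick any 5 of the 19.
Selections missing a whole group: no pilots → C(13,5) = 1287; no dispatchers → C(12,5) = 792; no mechanics → C(13,5) = 1287.
Add back selections omitting two groups (i.e. drawn from a single group): C(6,5) + C(7,5) + C(6,5) = 33.
By inclusion–exclusion: 11628 − 3366 + 33 = 8295.

8295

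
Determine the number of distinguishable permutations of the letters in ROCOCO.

Letter multiplicities in ROCOCO: C×2, O×3, R×1.
So there are 6! / (3!·2!) = 60 distinguishable arrangements.

60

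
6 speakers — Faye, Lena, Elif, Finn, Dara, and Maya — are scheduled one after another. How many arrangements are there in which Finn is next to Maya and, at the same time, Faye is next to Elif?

96

Treat {Finn,Maya} as one block (2 orders) and {Faye,Elif} as another (2 orders).
That leaves 4 units to arrange: 2 × 2 × 4! = 4 × 24 = 96.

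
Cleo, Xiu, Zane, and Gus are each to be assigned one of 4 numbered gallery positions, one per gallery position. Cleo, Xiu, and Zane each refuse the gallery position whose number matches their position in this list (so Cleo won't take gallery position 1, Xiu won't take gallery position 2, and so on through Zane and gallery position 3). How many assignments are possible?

Let Aᵢ (for i ∈ {1, 2, 3}) be the placements that put person i in their forbidden gallery position. Any j of these fix j positions, leaving (4−j)! ways to fill the rest, and there are C(3,j) ways to pick which j.
By inclusion–exclusion, the number of valid placements is Σ_{j=0}^{3} (−1)^j C(3,j)·(4−j)!.
Computing: 24 − 18 + 6 − 1 = 11.

11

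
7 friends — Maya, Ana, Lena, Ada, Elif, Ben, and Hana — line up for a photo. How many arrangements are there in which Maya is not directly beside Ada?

3600

There are 7! = 5040 arrangements in all. If Maya and Ada are adjacent, merging them into one block gives 2·(6)! = 1440 arrangements.
So 5040 − 1440 = 3600 arrangements keep them apart.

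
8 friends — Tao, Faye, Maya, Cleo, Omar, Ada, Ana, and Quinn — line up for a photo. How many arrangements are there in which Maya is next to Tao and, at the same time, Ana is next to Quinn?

Treat {Maya,Tao} as one block (2 orders) and {Ana,Quinn} as another (2 orders).
That leaves 6 units to arrange: 2 × 2 × 6! = 4 × 720 = 2880.

2880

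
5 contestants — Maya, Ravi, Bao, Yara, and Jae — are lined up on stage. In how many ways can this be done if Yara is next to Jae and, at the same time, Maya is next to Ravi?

24

Treat {Yara,Jae} as one block (2 orders) and {Maya,Ravi} as another (2 orders).
That leaves 3 units to arrange: 2 × 2 × 3! = 4 × 6 = 24.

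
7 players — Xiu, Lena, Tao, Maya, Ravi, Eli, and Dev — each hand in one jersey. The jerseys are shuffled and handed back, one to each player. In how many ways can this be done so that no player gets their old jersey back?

Let Aᵢ be the assignments in which player i gets their old jersey. We want the size of the complement of A₁∪…∪A_7.
By inclusion–exclusion this is Σ_{j=0}^{7} (−1)^j C(7,j)·(7−j)!.
Computing: 5040 − 5040 + 2520 − 840 + 210 − 42 + 7 − 1 = 1854.

1854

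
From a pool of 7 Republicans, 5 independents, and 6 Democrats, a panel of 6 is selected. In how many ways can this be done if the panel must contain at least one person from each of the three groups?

15470

With no constraint there are C(18,6) = 18564 possible selections.
Selections missing a whole group: no Republicans → C(11,6) = 462; no independents → C(13,6) = 1716; no Democrats → C(12,6) = 924.
Add back selections omitting two groups (i.e. drawn from a single group): C(7,6) + C(5,6) + C(6,6) = 8.
By inclusion–exclusion: 18564 − 3102 + 8 = 15470.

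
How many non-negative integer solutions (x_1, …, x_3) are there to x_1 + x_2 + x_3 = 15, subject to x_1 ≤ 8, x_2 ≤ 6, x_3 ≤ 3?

6

Ignoring the caps, the number of non-negative solutions to x_1+…+x_3 = 15 is C(17,2) = 136.
Subtract solutions that violate a single cap (substitute x_i' = x_i − (cap_i+1)): x_1 ≥ 9 gives C(8,2) = 28; x_2 ≥ 7 gives C(10,2) = 45; x_3 ≥ 4 gives C(13,2) = 78. Together 151.
Add back pairs where two caps are both exceeded: 0 + 6 + 15 = 21.
By inclusion–exclusion the count is 136 − 151 + 21 = 6.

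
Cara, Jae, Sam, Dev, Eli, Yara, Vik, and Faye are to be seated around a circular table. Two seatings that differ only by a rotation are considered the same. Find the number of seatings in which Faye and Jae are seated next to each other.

Glue Faye and Jae into a block (2 internal orders). Seating 7 units around a circle gives (6)! arrangements.
So 2 × (6)! = 2 × 720 = 1440.

1440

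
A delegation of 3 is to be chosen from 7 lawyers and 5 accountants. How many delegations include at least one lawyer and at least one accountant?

175

With no constraint there are C(12,3) = 220 possible selections.
Selections missing a whole group: no lawyers → C(5,3) = 10; no accountants → C(7,3) = 35.
Both groups omitted at once is impossible, so 220 − 45 = 175.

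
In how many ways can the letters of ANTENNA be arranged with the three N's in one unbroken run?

60

Treat the 3 copies of N as a single block. The multiset to arrange is then {NNN, A, A, E, T}, 5 items in all.
That gives (5)!/(2!) = 60 arrangements.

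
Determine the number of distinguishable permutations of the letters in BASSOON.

1260

Letter multiplicities in BASSOON: A×1, B×1, N×1, O×2, S×2.
Dividing 7! = 5040 by 2!·2! = 4 for the repeated letters gives 1260.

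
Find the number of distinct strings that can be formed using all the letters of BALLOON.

1260

The 7 letters of BALLOON have repeats: L appearing twice and O appearing twice.
So there are 7! / (2!·2!) = 1260 distinguishable arrangements.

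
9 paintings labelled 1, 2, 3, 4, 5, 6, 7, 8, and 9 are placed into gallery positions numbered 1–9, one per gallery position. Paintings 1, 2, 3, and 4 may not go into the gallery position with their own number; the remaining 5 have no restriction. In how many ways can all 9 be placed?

229080

Let Aᵢ (for 1 ≤ i ≤ 4) be the placements that put painting i in its forbidden gallery position. Any j of these fix j positions, leaving (9−j)! ways to fill the rest, and there are C(4,j) ways to pick which j.
By inclusion–exclusion, the number of valid placements is Σ_{j=0}^{4} (−1)^j C(4,j)·(9−j)!.
Computing: 362880 − 161280 + 30240 − 2880 + 120 = 229080.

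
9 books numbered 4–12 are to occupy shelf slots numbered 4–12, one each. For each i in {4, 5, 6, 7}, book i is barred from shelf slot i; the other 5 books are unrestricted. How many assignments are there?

229080

Let Aᵢ (for 4 ≤ i ≤ 7) be the placements that put book i in its forbidden shelf slot. Any j of these fix j positions, leaving (9−j)! ways to fill the rest, and there are C(4,j) ways to pick which j.
By inclusion–exclusion, the number of valid placements is Σ_{j=0}^{4} (−1)^j C(4,j)·(9−j)!.
Computing: 362880 − 161280 + 30240 − 2880 + 120 = 229080.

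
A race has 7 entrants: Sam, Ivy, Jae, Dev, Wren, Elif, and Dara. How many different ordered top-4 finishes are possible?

840

This is an ordered selection of 4 from 7: P(7,4).
That gives 7 × 6 × 5 × 4 = 840.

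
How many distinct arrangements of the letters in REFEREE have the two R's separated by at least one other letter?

Total arrangements of REFEREE: 7!/(4!·2!) = 105.
Arrangements with the R's together: treat RR as one letter, giving (6)!/(4!) = 30.
Subtracting, 105 − 30 = 75 arrangements keep the R's apart.

75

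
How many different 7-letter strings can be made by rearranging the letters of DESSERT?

Letter multiplicities in DESSERT: D×1, E×2, R×1, S×2, T×1.
Dividing 7! = 5040 by 2!·2! = 4 for the repeated letters gives 1260.

1260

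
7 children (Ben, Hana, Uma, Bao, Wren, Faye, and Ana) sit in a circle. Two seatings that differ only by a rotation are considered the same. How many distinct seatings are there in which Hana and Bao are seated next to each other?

240

Treat {Hana, Bao} as one unit (2 internal orders) and seat the resulting 6 units around the table: (5)! circular arrangements.
So 2 × (5)! = 2 × 120 = 240.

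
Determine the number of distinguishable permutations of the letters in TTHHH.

10

Letter multiplicities in TTHHH: H×3, T×2.
The number of distinct arrangements is 5!/(3!·2!) = 120/12 = 10.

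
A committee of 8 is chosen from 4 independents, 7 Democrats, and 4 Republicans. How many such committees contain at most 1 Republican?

1485

Split by how many Republicans are chosen (0 through 1).
Sum: C(4,0)·C(11,8) + C(4,1)·C(11,7) = 165 + 1320 = 1485.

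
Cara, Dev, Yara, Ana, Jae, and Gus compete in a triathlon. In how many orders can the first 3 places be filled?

120

This is an ordered selection of 3 from 6: P(6,3).
That gives 6 × 5 × 4 = 120.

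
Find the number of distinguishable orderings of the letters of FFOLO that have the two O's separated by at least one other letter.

There are 5!/(2!·2!) = 30 arrangements of FFOLO in total.
If the two O's are adjacent, glue them into one block, leaving 4 items to arrange: (4)!/(2!) = 12 ways.
Hence 30 − 12 = 18.

18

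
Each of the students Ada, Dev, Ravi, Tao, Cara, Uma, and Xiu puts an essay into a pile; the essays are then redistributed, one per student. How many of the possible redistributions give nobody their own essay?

1854

Let Aᵢ be the assignments in which student i gets their own essay. We want the size of the complement of A₁∪…∪A_7.
By inclusion–exclusion this is Σ_{j=0}^{7} (−1)^j C(7,j)·(7−j)!.
Computing: 5040 − 5040 + 2520 − 840 + 210 − 42 + 7 − 1 = 1854.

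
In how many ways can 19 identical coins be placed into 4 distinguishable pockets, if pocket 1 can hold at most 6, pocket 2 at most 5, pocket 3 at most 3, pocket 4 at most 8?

Without the upper bounds there are C(22,3) = 1540 ways to split 19 among 4 pockets.
Subtract solutions that violate a single cap (substitute x_i' = x_i − (cap_i+1)): x_1 ≥ 7 gives C(15,3) = 455; x_2 ≥ 6 gives C(16,3) = 560; x_3 ≥ 4 gives C(18,3) = 816; x_4 ≥ 9 gives C(13,3) = 286. Together 2117.
Add back pairs where two caps are both exceeded: 84 + 165 + 20 + 220 + 35 + 84 = 608.
Subtract triples: 10 + 0 + 0 + 1 = 11.
By inclusion–exclusion the count is 1540 − 2117 + 608 − 11 = 20.

20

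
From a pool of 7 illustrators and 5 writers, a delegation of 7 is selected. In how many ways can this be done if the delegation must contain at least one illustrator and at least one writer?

791

With no constraint there are C(12,7) = 792 possible selections.
Subtract selections that omit an entire group: no illustrators → C(5,7) = 0; no writers → C(7,7) = 1.
Both groups omitted at once is impossible, so 792 − 1 = 791.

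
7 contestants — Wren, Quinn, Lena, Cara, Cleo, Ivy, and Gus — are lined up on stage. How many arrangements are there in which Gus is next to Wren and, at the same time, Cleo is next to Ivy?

480

Treat {Gus,Wren} as one block (2 orders) and {Cleo,Ivy} as another (2 orders).
That leaves 5 units to arrange: 2 × 2 × 5! = 4 × 120 = 480.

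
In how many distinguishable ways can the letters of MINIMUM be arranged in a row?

MINIMUM has 7 letters with I appearing twice and M appearing 3 times.
Dividing 7! = 5040 by 3!·2! = 12 for the repeated letters gives 420.

420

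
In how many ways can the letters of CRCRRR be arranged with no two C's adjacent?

There are 6!/(4!·2!) = 15 arrangements of CRCRRR in total.
Arrangements with the C's together: treat CC as one letter, giving (5)!/(4!) = 5.
Subtracting, 15 − 5 = 10 arrangements keep the C's apart.

10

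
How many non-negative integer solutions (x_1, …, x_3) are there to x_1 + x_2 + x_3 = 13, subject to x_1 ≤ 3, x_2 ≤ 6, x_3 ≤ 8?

14

Ignoring the caps, the number of non-negative solutions to x_1+…+x_3 = 13 is C(15,2) = 105.
Subtract solutions that violate a single cap (substitute x_i' = x_i − (cap_i+1)): x_1 ≥ 4 gives C(11,2) = 55; x_2 ≥ 7 gives C(8,2) = 28; x_3 ≥ 9 gives C(6,2) = 15. Together 98.
Add back pairs where two caps are both exceeded: 6 + 1 + 0 = 7.
By inclusion–exclusion the count is 105 − 98 + 7 = 14.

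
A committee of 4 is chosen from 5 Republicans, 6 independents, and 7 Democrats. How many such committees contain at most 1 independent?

Split by how many independents are chosen (0 through 1).
Sum: C(6,0)·C(12,4) + C(6,1)·C(12,3) = 495 + 1320 = 1815.

1815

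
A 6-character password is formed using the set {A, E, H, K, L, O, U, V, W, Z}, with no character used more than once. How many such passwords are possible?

With no repetition, fill the 6 characters in order: 10 choices, then 9, down to 5.
10 × 9 × 8 × 7 × 6 × 5 = 151200.

151200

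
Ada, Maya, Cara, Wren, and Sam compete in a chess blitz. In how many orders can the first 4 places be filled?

This is an ordered selection of 4 from 5: P(5,4).
That gives 5 × 4 × 3 × 2 = 120.

120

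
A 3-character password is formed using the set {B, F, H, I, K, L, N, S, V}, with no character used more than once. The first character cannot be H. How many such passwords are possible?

The first character has 9−1 = 8 choices (anything except H).
The remaining 2 characters are filled from the other 8 symbols without repetition: 8 × 7 = 56.
Total: 8 × 56 = 448.

448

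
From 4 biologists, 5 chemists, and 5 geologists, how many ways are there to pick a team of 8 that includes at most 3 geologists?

Split by how many geologists are chosen (0 through 3).
Sum: C(5,0)·C(9,8) + C(5,1)·C(9,7) + C(5,2)·C(9,6) + C(5,3)·C(9,5) = 9 + 180 + 840 + 1260 = 2289.

2289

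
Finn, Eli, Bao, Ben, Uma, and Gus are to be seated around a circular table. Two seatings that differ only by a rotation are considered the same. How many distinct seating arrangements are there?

Fix one person's seat to break rotational symmetry; the remaining 5 people can be arranged in (5)! = 120 ways.

120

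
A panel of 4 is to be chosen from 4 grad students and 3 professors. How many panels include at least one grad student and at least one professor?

34

Total 4-person selections from all 7: C(7,4) = 35.
Subtract selections that omit an entire group: no grad students → C(3,4) = 0; no professors → C(4,4) = 1.
Both groups omitted at once is impossible, so 35 − 1 = 34.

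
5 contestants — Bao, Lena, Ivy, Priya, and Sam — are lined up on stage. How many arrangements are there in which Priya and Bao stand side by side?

48

Glue Priya and Bao into one block (2 internal orders), leaving 4 units to arrange in a row.
So the count is 2·(4)! = 48.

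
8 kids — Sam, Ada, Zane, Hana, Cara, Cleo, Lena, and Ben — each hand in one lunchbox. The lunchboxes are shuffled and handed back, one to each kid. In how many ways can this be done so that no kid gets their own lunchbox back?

This is the derangement count D_8: permutations of 8 items with no fixed point.
By inclusion–exclusion this is Σ_{j=0}^{8} (−1)^j C(8,j)·(8−j)!.
Computing: 40320 − 40320 + 20160 − 6720 + 1680 − 336 + 56 − 8 + 1 = 14833.

14833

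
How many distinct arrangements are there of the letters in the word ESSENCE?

420

The 7 letters of ESSENCE have repeats: E appearing 3 times and S appearing twice.
Dividing 7! = 5040 by 3!·2! = 12 for the repeated letters gives 420.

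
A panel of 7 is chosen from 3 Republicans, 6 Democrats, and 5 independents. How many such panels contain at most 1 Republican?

Split by how many Republicans are chosen (0 through 1).
Sum: C(3,0)·C(11,7) + C(3,1)·C(11,6) = 330 + 1386 = 1716.

1716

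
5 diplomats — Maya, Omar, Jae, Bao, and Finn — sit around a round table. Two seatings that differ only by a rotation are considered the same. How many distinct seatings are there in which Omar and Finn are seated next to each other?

Treat {Omar, Finn} as one unit (2 internal orders) and seat the resulting 4 units around the table: (3)! circular arrangements.
So 2 × (3)! = 2 × 6 = 12.

12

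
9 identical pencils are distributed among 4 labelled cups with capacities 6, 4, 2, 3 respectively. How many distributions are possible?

By stars and bars, unrestricted non-negative solutions to x_1+…+x_4 = 9 number C(9+3,3) = 220.
Subtract solutions that violate a single cap (substitute x_i' = x_i − (cap_i+1)): x_1 ≥ 7 gives C(5,3) = 10; x_2 ≥ 5 gives C(7,3) = 35; x_3 ≥ 3 gives C(9,3) = 84; x_4 ≥ 4 gives C(8,3) = 56. Together 185.
Add back pairs where two caps are both exceeded: 0 + 0 + 0 + 4 + 1 + 10 = 15.
By inclusion–exclusion the count is 220 − 185 + 15 = 50.

50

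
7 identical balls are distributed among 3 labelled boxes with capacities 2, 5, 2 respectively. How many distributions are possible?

Without the upper bounds there are C(9,2) = 36 ways to split 7 among 3 boxes.
Subtract solutions that violate a single cap (substitute x_i' = x_i − (cap_i+1)): x_1 ≥ 3 gives C(6,2) = 15; x_2 ≥ 6 gives C(3,2) = 3; x_3 ≥ 3 gives C(6,2) = 15. Together 33.
Add back pairs where two caps are both exceeded: 0 + 3 + 0 = 3.
By inclusion–exclusion the count is 36 − 33 + 3 = 6.

6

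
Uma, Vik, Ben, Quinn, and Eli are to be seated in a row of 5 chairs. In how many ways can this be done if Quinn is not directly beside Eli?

72

There are 5! = 120 arrangements in all. If Quinn and Eli are adjacent, merging them into one block gives 2·(4)! = 48 arrangements.
So 120 − 48 = 72 arrangements keep them apart.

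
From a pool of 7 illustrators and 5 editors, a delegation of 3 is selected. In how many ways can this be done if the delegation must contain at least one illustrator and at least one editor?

Total 3-person selections from all 12: C(12,3) = 220.
Selections missing a whole group: no illustrators → C(5,3) = 10; no editors → C(7,3) = 35.
Both groups omitted at once is impossible, so 220 − 45 = 175.

175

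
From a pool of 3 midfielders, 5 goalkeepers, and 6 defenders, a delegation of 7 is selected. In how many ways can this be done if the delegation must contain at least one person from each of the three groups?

Unrestricted: C(14,7) = 3432 ways to pick any 7 of the 14.
Subtract selections that omit an entire group: no midfielders → C(11,7) = 330; no goalkeepers → C(9,7) = 36; no defenders → C(8,7) = 8.
Add back selections omitting two groups (i.e. drawn from a single group): C(3,7) + C(5,7) + C(6,7) = 0.
By inclusion–exclusion: 3432 − 374 + 0 = 3058.

3058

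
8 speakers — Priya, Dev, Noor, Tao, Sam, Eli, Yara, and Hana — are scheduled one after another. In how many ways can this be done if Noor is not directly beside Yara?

There are 8! = 40320 arrangements in all. If Noor and Yara are adjacent, merging them into one block gives 2·(7)! = 10080 arrangements.
Complementary counting: 40320 − 10080 = 30240.

30240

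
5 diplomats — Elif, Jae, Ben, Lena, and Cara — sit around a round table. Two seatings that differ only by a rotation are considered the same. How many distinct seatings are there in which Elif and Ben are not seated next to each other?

12

All circular seatings of 5 people number (4)! = 24.
Those with Elif next to Ben: fuse the pair into one unit and seat 4 units around a circle — 2·(3)! = 12.
Subtracting, 24 − 12 = 12.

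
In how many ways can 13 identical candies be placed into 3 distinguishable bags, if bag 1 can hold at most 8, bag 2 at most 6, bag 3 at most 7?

41

By stars and bars, unrestricted non-negative solutions to x_1+…+x_3 = 13 number C(13+2,2) = 105.
Subtract solutions that violate a single cap (substitute x_i' = x_i − (cap_i+1)): x_1 ≥ 9 gives C(6,2) = 15; x_2 ≥ 7 gives C(8,2) = 28; x_3 ≥ 8 gives C(7,2) = 21. Together 64.
No two caps can be exceeded simultaneously, so the pair terms are all 0.
By inclusion–exclusion the count is 105 − 64 + 0 = 41.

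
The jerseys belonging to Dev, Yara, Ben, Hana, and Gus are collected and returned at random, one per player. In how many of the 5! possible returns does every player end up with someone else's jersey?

44

Count assignments avoiding every fixed point. For any j of the 5 players fixed to their old jersey, the other 5−j can be arranged in (5−j)! ways.
By inclusion–exclusion this is Σ_{j=0}^{5} (−1)^j C(5,j)·(5−j)!.
Computing: 120 − 120 + 60 − 20 + 5 − 1 = 44.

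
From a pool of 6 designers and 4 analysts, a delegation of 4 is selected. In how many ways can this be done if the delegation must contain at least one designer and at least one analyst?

194

Total 4-person selections from all 10: C(10,4) = 210.
Selections missing a whole group: no designers → C(4,4) = 1; no analysts → C(6,4) = 15.
Both groups omitted at once is impossible, so 210 − 16 = 194.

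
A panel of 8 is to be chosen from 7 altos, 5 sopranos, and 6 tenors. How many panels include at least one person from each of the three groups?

With no constraint there are C(18,8) = 43758 possible selections.
Subtract selections that omit an entire group: no altos → C(11,8) = 165; no sopranos → C(13,8) = 1287; no tenors → C(12,8) = 495.
Add back selections omitting two groups (i.e. drawn from a single group): C(7,8) + C(5,8) + C(6,8) = 0.
By inclusion–exclusion: 43758 − 1947 + 0 = 41811.

41811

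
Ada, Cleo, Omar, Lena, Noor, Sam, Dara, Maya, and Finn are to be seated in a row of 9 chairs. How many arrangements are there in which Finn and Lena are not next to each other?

There are 9! = 362880 arrangements in all. If Finn and Lena are adjacent, merging them into one block gives 2·(8)! = 80640 arrangements.
Complementary counting: 362880 − 80640 = 282240.

282240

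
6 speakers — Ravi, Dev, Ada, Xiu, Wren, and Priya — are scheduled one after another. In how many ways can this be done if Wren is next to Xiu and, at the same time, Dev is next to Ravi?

96

Treat {Wren,Xiu} as one block (2 orders) and {Dev,Ravi} as another (2 orders).
That leaves 4 units to arrange: 2 × 2 × 4! = 4 × 24 = 96.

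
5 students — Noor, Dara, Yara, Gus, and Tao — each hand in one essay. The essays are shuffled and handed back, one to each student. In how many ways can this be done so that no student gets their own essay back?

44

Let Aᵢ be the assignments in which student i gets their own essay. We want the size of the complement of A₁∪…∪A_5.
By inclusion–exclusion this is Σ_{j=0}^{5} (−1)^j C(5,j)·(5−j)!.
Computing: 120 − 120 + 60 − 20 + 5 − 1 = 44.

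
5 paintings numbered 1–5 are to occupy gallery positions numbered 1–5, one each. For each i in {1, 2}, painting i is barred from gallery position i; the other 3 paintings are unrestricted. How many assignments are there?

Let Aᵢ (for i ∈ {1, 2}) be the placements that put painting i in its forbidden gallery position. Any j of these fix j positions, leaving (5−j)! ways to fill the rest, and there are C(2,j) ways to pick which j.
By inclusion–exclusion, the number of valid placements is Σ_{j=0}^{2} (−1)^j C(2,j)·(5−j)!.
Computing: 120 − 48 + 6 = 78.

78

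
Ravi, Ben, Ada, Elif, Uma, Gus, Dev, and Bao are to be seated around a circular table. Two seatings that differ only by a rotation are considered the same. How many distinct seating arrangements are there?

Around a circle, 8 distinct people have 8!/8 = (7)! = 5040 rotationally distinct seatings.

5040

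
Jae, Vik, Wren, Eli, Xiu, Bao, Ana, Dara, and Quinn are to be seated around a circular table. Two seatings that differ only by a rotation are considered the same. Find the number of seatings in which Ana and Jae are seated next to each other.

Treat {Ana, Jae} as one unit (2 internal orders) and seat the resulting 8 units around the table: (7)! circular arrangements.
So 2 × (7)! = 2 × 5040 = 10080.

10080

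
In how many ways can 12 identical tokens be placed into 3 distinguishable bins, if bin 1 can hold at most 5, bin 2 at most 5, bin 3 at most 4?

Ignoring the caps, the number of non-negative solutions to x_1+…+x_3 = 12 is C(14,2) = 91.
Subtract solutions that violate a single cap (substitute x_i' = x_i − (cap_i+1)): x_1 ≥ 6 gives C(8,2) = 28; x_2 ≥ 6 gives C(8,2) = 28; x_3 ≥ 5 gives C(9,2) = 36. Together 92.
Add back pairs where two caps are both exceeded: 1 + 3 + 3 = 7.
By inclusion–exclusion the count is 91 − 92 + 7 = 6.

6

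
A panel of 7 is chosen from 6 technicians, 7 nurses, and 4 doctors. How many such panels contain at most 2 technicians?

10032

Split by how many technicians are chosen (0 through 2).
Sum: C(6,0)·C(11,7) + C(6,1)·C(11,6) + C(6,2)·C(11,5) = 330 + 2772 + 6930 = 10032.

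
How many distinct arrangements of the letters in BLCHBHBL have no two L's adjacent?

There are 8!/(3!·2!·2!) = 1680 arrangements of BLCHBHBL in total.
Arrangements with the L's together: treat LL as one letter, giving (7)!/(3!·2!) = 420.
Subtracting, 1680 − 420 = 1260 arrangements keep the L's apart.

1260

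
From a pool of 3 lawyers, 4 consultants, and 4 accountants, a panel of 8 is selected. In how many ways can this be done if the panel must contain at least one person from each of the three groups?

Total 8-person selections from all 11: C(11,8) = 165.
Selections missing a whole group: no lawyers → C(8,8) = 1; no consultants → C(7,8) = 0; no accountants → C(7,8) = 0.
Add back selections omitting two groups (i.e. drawn from a single group): C(3,8) + C(4,8) + C(4,8) = 0.
By inclusion–exclusion: 165 − 1 + 0 = 164.

164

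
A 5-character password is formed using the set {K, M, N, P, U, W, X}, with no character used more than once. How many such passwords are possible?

This is a permutation of 5 out of 7: P(7,5) = 7!/2!.
7 × 6 × 5 × 4 × 3 = 2520.

2520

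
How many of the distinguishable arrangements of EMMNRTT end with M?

With the last slot taken by M, it remains to arrange the other 6 letters (EMNRTT).
Those 6 letters have T appearing twice, giving (6)!/(2!) = 360.

360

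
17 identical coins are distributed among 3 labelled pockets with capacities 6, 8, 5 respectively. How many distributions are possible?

Ignoring the caps, the number of non-negative solutions to x_1+…+x_3 = 17 is C(19,2) = 171.
Subtract solutions that violate a single cap (substitute x_i' = x_i − (cap_i+1)): x_1 ≥ 7 gives C(12,2) = 66; x_2 ≥ 9 gives C(10,2) = 45; x_3 ≥ 6 gives C(13,2) = 78. Together 189.
Add back pairs where two caps are both exceeded: 3 + 15 + 6 = 24.
By inclusion–exclusion the count is 171 − 189 + 24 = 6.

6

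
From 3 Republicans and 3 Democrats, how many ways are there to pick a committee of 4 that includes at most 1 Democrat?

Split by how many Democrats are chosen (0 through 1).
Sum: C(3,0)·C(3,4) + C(3,1)·C(3,3) = 0 + 3 = 3.

3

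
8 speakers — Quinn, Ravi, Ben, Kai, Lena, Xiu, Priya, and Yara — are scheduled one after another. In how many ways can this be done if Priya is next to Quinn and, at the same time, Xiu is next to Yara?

2880

Treat {Priya,Quinn} as one block (2 orders) and {Xiu,Yara} as another (2 orders).
That leaves 6 units to arrange: 2 × 2 × 6! = 4 × 720 = 2880.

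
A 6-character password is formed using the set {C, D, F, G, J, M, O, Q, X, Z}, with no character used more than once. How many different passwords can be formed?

This is a permutation of 6 out of 10: P(10,6) = 10!/4!.
That product is 10 × 9 × 8 × 7 × 6 × 5 = 151200.

151200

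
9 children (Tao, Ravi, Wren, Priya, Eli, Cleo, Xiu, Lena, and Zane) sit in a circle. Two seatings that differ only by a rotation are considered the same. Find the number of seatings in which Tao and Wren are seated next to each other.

Glue Tao and Wren into a block (2 internal orders). Seating 8 units around a circle gives (7)! arrangements.
So 2 × (7)! = 2 × 5040 = 10080.

10080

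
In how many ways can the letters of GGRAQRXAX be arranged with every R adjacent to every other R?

Treat the 2 copies of R as a single block. The multiset to arrange is then {RR, A, A, G, G, Q, X, X}, 8 items in all.
That gives (8)!/(2!·2!·2!) = 5040 arrangements.

5040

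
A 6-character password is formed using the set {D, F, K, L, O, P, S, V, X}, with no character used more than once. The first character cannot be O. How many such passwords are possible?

The first character has 9−1 = 8 choices (anything except O).
The remaining 5 characters are filled from the other 8 symbols without repetition: 8 × 7 × 6 × 5 × 4 = 6720.
Total: 8 × 6720 = 53760.

53760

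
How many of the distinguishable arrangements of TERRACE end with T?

With the last slot taken by T, it remains to arrange the other 6 letters (ERRACE).
Those 6 letters have E appearing twice and R appearing twice, giving (6)!/(2!·2!) = 180.

180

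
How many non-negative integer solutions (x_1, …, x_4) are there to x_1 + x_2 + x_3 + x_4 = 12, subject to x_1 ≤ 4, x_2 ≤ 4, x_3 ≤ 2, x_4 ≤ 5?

19

Ignoring the caps, the number of non-negative solutions to x_1+…+x_4 = 12 is C(15,3) = 455.
Subtract solutions that violate a single cap (substitute x_i' = x_i − (cap_i+1)): x_1 ≥ 5 gives C(10,3) = 120; x_2 ≥ 5 gives C(10,3) = 120; x_3 ≥ 3 gives C(12,3) = 220; x_4 ≥ 6 gives C(9,3) = 84. Together 544.
Add back pairs where two caps are both exceeded: 10 + 35 + 4 + 35 + 4 + 20 = 108.
By inclusion–exclusion the count is 455 − 544 + 108 = 19.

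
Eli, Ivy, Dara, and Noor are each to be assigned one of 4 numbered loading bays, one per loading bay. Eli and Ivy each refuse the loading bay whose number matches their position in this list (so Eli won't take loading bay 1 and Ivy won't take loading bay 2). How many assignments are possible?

Let Aᵢ (for i ∈ {1, 2}) be the placements that put person i in their forbidden loading bay. Any j of these fix j positions, leaving (4−j)! ways to fill the rest, and there are C(2,j) ways to pick which j.
By inclusion–exclusion, the number of valid placements is Σ_{j=0}^{2} (−1)^j C(2,j)·(4−j)!.
Computing: 24 − 12 + 2 = 14.

14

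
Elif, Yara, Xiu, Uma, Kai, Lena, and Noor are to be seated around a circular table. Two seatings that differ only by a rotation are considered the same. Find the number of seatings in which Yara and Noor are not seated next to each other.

480

All circular seatings of 7 people number (6)! = 720.
Those with Yara next to Noor: fuse the pair into one unit and seat 6 units around a circle — 2·(5)! = 240.
Subtracting, 720 − 240 = 480.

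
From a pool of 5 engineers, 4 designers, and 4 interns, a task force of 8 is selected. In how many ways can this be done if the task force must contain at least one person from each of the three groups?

1268

Total 8-person selections from all 13: C(13,8) = 1287.
Subtract selections that omit an entire group: no engineers → C(8,8) = 1; no designers → C(9,8) = 9; no interns → C(9,8) = 9.
Add back selections omitting two groups (i.e. drawn from a single group): C(5,8) + C(4,8) + C(4,8) = 0.
By inclusion–exclusion: 1287 − 19 + 0 = 1268.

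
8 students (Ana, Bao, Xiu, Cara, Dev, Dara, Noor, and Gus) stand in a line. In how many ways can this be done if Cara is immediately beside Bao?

Place the 6 others and the Cara-Bao pair as 7 objects in a line; the pair has 2 internal arrangements.
So the count is 2·(7)! = 10080.

10080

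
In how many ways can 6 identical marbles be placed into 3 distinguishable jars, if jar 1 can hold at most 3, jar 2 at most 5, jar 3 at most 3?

By stars and bars, unrestricted non-negative solutions to x_1+…+x_3 = 6 number C(6+2,2) = 28.
Subtract solutions that violate a single cap (substitute x_i' = x_i − (cap_i+1)): x_1 ≥ 4 gives C(4,2) = 6; x_2 ≥ 6 gives C(2,2) = 1; x_3 ≥ 4 gives C(4,2) = 6. Together 13.
No two caps can be exceeded simultaneously, so the pair terms are all 0.
By inclusion–exclusion the count is 28 − 13 + 0 = 15.

15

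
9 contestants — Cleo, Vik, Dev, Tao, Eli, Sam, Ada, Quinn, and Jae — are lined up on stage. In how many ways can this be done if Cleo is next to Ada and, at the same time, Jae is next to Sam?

20160

Treat {Cleo,Ada} as one block (2 orders) and {Jae,Sam} as another (2 orders).
That leaves 7 units to arrange: 2 × 2 × 7! = 4 × 5040 = 20160.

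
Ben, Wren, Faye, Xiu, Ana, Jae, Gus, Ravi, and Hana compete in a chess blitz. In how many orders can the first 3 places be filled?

504

There are 9 choices for 1st place, 8 for 2nd, and 7 for 3rd.
That gives 9 × 8 × 7 = 504.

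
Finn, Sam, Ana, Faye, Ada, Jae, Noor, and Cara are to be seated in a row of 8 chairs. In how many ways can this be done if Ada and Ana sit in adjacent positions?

10080

Treat {Ada, Ana} as a single unit. There are 7 units to order, and the pair itself can be ordered 2 ways.
So the count is 2·(7)! = 10080.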